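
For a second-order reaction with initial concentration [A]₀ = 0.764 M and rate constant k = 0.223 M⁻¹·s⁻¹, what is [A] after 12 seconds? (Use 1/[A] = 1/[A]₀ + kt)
0.2509 M

1/[A] = 1/[A]₀ + k·t = 1/0.764 + (0.223)·(12) = 1.3089 + 2.6760 = 3.9849
[A] = 1/3.9849 = 0.2509 M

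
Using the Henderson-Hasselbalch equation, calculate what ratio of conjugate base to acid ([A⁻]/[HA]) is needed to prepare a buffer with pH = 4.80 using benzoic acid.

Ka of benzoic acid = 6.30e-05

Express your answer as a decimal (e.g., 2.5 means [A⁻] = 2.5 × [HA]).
[A⁻]/[HA] = 3.975

pKa = −log(6.30e-05) = 4.2007. pH = pKa + log([A⁻]/[HA]). 4.80 = 4.2007 + log(ratio). log(ratio) = 4.80 − 4.2007 = 0.5993. ratio = 10^(0.5993) = 3.975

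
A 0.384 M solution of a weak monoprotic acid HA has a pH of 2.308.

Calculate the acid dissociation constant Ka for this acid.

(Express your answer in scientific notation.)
K_a = 6.39e-05

[H⁺] = 10^(−pH) = 10^(−2.308) = 4.920e-03 M. For HA ⇌ H⁺ + A⁻, Ka = x²/(C − x) = (4.920e-03)²/(0.384 − 4.920e-03) = 6.39e-05.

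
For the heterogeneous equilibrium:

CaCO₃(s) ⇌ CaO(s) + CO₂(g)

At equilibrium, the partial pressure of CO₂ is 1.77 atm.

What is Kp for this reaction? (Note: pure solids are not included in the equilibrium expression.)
K_p = 1.77

Solids (CaCO₃, CaO) have activity 1 and are excluded.
Kp = P(CO₂) = 1.77.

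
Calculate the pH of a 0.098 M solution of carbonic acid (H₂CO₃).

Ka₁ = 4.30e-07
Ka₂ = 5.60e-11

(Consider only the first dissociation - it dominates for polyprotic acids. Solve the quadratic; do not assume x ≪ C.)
pH = 3.69

x² + Ka₁·x − Ka₁·C = 0 with Ka₁ = 4.30e-07, C = 0.098.
x = (−Ka₁ + √(Ka₁² + 4·Ka₁·C))/2 = 2.0507e-04 M, so pH = 3.69.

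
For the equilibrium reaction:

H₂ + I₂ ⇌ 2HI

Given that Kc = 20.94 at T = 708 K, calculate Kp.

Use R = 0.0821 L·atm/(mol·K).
K_p = 20.9400

Δn = (moles gaseous products) − (moles gaseous reactants) = 0
T = 708 K; RT = 0.0821 × 708 = 58.1268
Kp = Kc·(RT)^Δn = 20.94 × (58.1268)^0 = 20.94 × 1 = 20.9400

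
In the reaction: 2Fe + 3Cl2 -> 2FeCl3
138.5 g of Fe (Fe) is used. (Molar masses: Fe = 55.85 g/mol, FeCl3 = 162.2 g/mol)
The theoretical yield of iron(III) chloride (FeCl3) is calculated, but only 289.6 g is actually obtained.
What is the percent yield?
Moles of Fe = 138.5 g ÷ 55.85 g/mol = 2.47986 mol
Mole ratio: 2 mol FeCl3 / 2 mol Fe
Moles of FeCl3 = 2.47986 × (2/2) = 2.47986 mol
Theoretical yield = 2.47986 mol × 162.2 g/mol = 402.23 g
Actual yield = 289.6 g
Percent yield = (289.6 / 402.23) × 100% = 72.0%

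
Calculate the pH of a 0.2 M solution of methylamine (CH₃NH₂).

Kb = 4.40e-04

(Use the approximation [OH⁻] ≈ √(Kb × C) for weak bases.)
pH = 11.97

[OH⁻] = √(Kb × C) = √(4.40e-04 × 0.2) = 9.3808e-03. pOH = 2.03, pH = 14 - pOH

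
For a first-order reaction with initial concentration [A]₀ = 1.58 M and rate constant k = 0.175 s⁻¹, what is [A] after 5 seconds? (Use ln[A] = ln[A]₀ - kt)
0.6586 M

ln[A] = ln[A]₀ - k·t = ln(1.58) - (0.175)·(5) = 0.4574 - 0.8750 = -0.4176
[A] = e^(-0.4176) = 0.6586 M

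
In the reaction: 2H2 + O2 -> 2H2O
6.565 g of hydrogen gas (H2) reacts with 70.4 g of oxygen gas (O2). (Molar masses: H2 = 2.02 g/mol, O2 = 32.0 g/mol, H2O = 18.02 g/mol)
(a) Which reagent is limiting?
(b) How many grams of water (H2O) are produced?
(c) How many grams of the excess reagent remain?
(a) H2, (b) 58.56 g, (c) 18.4 g

Moles of H2 = 6.565 g ÷ 2.02 g/mol = 3.25 mol
Moles of O2 = 70.4 g ÷ 32.0 g/mol = 2.2 mol
Moles ÷ coefficient: H2: 3.25/2 = 1.625, O2: 2.2/1 = 2.2
(a) H2 has the smaller value, so H2 is the limiting reagent.
(b) Moles of H2O = 3.25 mol H2 × (2/2) = 3.25 mol; mass = 3.25 mol × 18.02 g/mol = 58.56 g
(c) O2 consumed = 3.25 × (1/2) = 1.625 mol; remaining = 2.2 − 1.625 = 0.575 mol; mass = 0.575 mol × 32.0 g/mol = 18.4 g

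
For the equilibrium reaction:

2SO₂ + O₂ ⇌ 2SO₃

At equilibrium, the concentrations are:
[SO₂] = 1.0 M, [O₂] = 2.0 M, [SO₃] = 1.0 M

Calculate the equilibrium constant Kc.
K_c = 0.5000

Kc = ([SO₃]^2) / ([SO₂]^2 × [O₂])
   = ((1.0)^2) / ((1.0)^2·(2.0))
   = 1 / 2 = 0.5000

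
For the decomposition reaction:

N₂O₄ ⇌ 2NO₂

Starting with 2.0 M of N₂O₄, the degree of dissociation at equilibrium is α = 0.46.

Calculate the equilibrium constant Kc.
K_c = 3.1348

x = α·[A]₀ = 0.46 × 2.0 = 0.92 M dissociated.
At eq: [N₂O₄] = 2.0 − 0.92 = 1.08 M; [NO₂] = 2x = 1.84 M.
Kc = [NO₂]²/[N₂O₄] = (1.84)²/1.08 = 3.135.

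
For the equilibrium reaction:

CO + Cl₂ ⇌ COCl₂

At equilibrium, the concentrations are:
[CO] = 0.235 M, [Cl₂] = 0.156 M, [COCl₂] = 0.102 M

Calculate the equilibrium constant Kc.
K_c = 2.7823

Kc = ([COCl₂]) / ([CO] × [Cl₂])
   = ((0.102)) / ((0.235)·(0.156))
   = 0.102 / 0.03666 = 2.7823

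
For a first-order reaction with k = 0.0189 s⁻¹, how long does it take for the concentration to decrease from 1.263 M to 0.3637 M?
65.87 s

From ln[A] = ln[A]₀ - k·t: t = ln([A]₀/[A])/k = ln(1.263/0.3637)/0.0189 = ln(3.4726)/0.0189 = 1.2449/0.0189 = 65.87 s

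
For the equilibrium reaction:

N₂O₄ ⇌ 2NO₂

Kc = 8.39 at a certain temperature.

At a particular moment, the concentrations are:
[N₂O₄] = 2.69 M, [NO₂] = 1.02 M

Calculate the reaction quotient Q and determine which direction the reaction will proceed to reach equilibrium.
Q = 0.387, Q < K, reaction proceeds forward (toward products)

Q = ([NO₂]^2) / ([N₂O₄])
  = ((1.02)^2) / ((2.69)) = 1.0404/2.69 = 0.3868
Since Q = 0.3868 < Kc = 8.39, the reaction proceeds forward (toward products) to reach equilibrium.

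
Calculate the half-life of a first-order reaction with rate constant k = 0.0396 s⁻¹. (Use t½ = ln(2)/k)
17.50 s

t½ = ln(2)/k = 0.6931/0.0396 = 17.50 s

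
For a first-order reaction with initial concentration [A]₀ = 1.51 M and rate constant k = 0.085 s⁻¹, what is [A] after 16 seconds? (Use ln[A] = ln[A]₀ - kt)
0.3876 M

ln[A] = ln[A]₀ - k·t = ln(1.51) - (0.085)·(16) = 0.4121 - 1.3600 = -0.9479
[A] = e^(-0.9479) = 0.3876 M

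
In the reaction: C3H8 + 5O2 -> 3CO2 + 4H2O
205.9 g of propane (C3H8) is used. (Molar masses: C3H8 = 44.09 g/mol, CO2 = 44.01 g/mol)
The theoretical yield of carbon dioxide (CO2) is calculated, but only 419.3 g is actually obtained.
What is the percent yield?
Moles of C3H8 = 205.9 g ÷ 44.09 g/mol = 4.66999 mol
Mole ratio: 3 mol CO2 / 1 mol C3H8
Moles of CO2 = 4.66999 × (3/1) = 14.01 mol
Theoretical yield = 14.01 mol × 44.01 g/mol = 616.58 g
Actual yield = 419.3 g
Percent yield = (419.3 / 616.58) × 100% = 68.0%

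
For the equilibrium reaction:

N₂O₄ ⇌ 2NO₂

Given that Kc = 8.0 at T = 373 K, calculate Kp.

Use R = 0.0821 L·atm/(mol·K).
K_p = 244.9864

Δn = (moles gaseous products) − (moles gaseous reactants) = 1
T = 373 K; RT = 0.0821 × 373 = 30.6233
Kp = Kc·(RT)^Δn = 8.0 × (30.6233)^1 = 8.0 × 30.6233 = 244.9864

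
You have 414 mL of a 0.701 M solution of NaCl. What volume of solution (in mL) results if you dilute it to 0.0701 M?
Using M₁V₁ = M₂V₂:
0.701 × 414 = 0.0701 × V₂
V₂ = (0.701 × 414) / 0.0701 = 4140 mL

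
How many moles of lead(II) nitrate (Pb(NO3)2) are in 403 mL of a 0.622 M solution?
Moles = Molarity × Volume (L)
Moles = 0.622 M × 0.403 L = 0.2507 mol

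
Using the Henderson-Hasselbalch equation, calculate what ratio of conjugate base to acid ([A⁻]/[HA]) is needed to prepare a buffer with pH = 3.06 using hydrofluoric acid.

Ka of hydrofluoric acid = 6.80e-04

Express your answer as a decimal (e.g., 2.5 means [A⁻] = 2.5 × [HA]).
[A⁻]/[HA] = 0.781

pKa = −log(6.80e-04) = 3.1675. pH = pKa + log([A⁻]/[HA]). 3.06 = 3.1675 + log(ratio). log(ratio) = 3.06 − 3.1675 = -0.1075. ratio = 10^(-0.1075) = 0.781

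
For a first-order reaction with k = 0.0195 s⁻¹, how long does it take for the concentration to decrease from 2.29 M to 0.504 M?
77.63 s

From ln[A] = ln[A]₀ - k·t: t = ln([A]₀/[A])/k = ln(2.29/0.504)/0.0195 = ln(4.5437)/0.0195 = 1.5137/0.0195 = 77.63 s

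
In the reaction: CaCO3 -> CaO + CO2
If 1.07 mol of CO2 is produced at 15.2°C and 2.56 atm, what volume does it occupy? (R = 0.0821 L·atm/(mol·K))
T = 15.2°C + 273.15 = 288.35 K
V = nRT/P = (1.07 × 0.0821 × 288.35) / 2.56
V = 9.89 L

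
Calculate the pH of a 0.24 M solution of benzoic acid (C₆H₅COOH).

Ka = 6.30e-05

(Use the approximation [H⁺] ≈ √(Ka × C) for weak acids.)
pH = 2.41

[H⁺] = √(Ka × C) = √(6.30e-05 × 0.24) = 3.8884e-03. pH = -log(3.8884e-03)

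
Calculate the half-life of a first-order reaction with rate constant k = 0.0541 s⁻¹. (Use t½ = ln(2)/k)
12.81 s

t½ = ln(2)/k = 0.6931/0.0541 = 12.81 s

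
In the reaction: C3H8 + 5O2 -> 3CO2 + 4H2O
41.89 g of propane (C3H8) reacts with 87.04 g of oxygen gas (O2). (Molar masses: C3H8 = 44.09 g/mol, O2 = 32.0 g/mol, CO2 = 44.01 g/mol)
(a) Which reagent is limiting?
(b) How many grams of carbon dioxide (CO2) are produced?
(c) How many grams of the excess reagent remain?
(a) O2, (b) 71.82 g, (c) 17.91 g

Moles of C3H8 = 41.89 g ÷ 44.09 g/mol = 0.950102 mol
Moles of O2 = 87.04 g ÷ 32.0 g/mol = 2.72 mol
Moles ÷ coefficient: C3H8: 0.950102/1 = 0.9501, O2: 2.72/5 = 0.544
(a) O2 has the smaller value, so O2 is the limiting reagent.
(b) Moles of CO2 = 2.72 mol O2 × (3/5) = 1.632 mol; mass = 1.632 mol × 44.01 g/mol = 71.82 g
(c) C3H8 consumed = 2.72 × (1/5) = 0.544 mol; remaining = 0.950102 − 0.544 = 0.406102 mol; mass = 0.406102 mol × 44.09 g/mol = 17.91 g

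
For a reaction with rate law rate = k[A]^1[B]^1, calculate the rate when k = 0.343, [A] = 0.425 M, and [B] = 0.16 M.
0.02332 M/s

rate = k·[A]^1·[B]^1 = 0.343·(0.425)^1·(0.16)^1 = 0.343·0.425·0.16 = 0.02332 M/s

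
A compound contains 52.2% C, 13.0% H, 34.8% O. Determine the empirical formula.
Moles of C = 52.2 g / 12.01 g/mol = 4.346 mol
Moles of H = 13.0 g / 1.008 g/mol = 12.897 mol
Moles of O = 34.8 g / 16.0 g/mol = 2.175 mol

Smallest moles = 2.175
Divide all by smallest:
C: 4.346 / 2.175 = 2.00
H: 12.897 / 2.175 = 5.93
O: 2.175 / 2.175 = 1.00

Empirical formula: C2H6O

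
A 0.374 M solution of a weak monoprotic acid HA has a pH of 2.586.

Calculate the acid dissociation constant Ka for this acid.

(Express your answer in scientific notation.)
K_a = 1.81e-05

[H⁺] = 10^(−pH) = 10^(−2.586) = 2.594e-03 M. For HA ⇌ H⁺ + A⁻, Ka = x²/(C − x) = (2.594e-03)²/(0.374 − 2.594e-03) = 1.81e-05.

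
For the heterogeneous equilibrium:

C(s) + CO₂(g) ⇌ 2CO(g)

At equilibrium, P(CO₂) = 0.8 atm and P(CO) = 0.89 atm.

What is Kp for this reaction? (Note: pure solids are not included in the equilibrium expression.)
K_p = 0.990

Solid C is excluded.
Kp = P(CO)²/P(CO₂) = (0.89)²/0.8 = 0.7921/0.8 = 0.990.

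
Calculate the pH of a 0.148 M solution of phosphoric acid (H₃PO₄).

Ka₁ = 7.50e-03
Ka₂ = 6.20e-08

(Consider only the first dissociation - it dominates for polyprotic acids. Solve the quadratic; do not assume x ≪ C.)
pH = 1.53

x² + Ka₁·x − Ka₁·C = 0 with Ka₁ = 7.50e-03, C = 0.148.
x = (−Ka₁ + √(Ka₁² + 4·Ka₁·C))/2 = 2.9777e-02 M, so pH = 1.53.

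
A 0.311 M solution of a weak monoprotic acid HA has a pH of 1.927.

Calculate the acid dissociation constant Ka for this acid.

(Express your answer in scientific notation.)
K_a = 4.68e-04

[H⁺] = 10^(−pH) = 10^(−1.927) = 1.183e-02 M. For HA ⇌ H⁺ + A⁻, Ka = x²/(C − x) = (1.183e-02)²/(0.311 − 1.183e-02) = 4.68e-04.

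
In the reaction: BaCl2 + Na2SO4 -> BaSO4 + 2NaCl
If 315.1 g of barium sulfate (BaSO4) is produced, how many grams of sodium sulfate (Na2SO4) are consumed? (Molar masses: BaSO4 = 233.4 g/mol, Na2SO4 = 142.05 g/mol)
Moles of BaSO4 = 315.1 g ÷ 233.4 g/mol = 1.35004 mol
Mole ratio: 1 mol Na2SO4 / 1 mol BaSO4
Moles of Na2SO4 = 1.35004 × (1/1) = 1.35004 mol
Mass of Na2SO4 = 1.35004 mol × 142.05 g/mol = 191.8 g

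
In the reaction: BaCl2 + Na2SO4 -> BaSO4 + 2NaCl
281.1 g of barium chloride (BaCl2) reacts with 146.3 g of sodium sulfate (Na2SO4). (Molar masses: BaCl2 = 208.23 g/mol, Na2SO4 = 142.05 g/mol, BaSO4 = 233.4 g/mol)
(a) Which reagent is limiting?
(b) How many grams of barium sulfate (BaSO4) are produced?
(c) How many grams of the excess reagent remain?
(a) Na2SO4, (b) 240.4 g, (c) 66.64 g

Moles of BaCl2 = 281.1 g ÷ 208.23 g/mol = 1.34995 mol
Moles of Na2SO4 = 146.3 g ÷ 142.05 g/mol = 1.02992 mol
Moles ÷ coefficient: BaCl2: 1.34995/1 = 1.35, Na2SO4: 1.02992/1 = 1.03
(a) Na2SO4 has the smaller value, so Na2SO4 is the limiting reagent.
(b) Moles of BaSO4 = 1.02992 mol Na2SO4 × (1/1) = 1.02992 mol; mass = 1.02992 mol × 233.4 g/mol = 240.4 g
(c) BaCl2 consumed = 1.02992 × (1/1) = 1.02992 mol; remaining = 1.34995 − 1.02992 = 0.320031 mol; mass = 0.320031 mol × 208.23 g/mol = 66.64 g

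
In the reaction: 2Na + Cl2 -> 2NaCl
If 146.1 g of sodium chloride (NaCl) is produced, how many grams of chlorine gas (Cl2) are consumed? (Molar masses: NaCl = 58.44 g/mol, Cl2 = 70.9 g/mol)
Moles of NaCl = 146.1 g ÷ 58.44 g/mol = 2.5 mol
Mole ratio: 1 mol Cl2 / 2 mol NaCl
Moles of Cl2 = 2.5 × (1/2) = 1.25 mol
Mass of Cl2 = 1.25 mol × 70.9 g/mol = 88.62 g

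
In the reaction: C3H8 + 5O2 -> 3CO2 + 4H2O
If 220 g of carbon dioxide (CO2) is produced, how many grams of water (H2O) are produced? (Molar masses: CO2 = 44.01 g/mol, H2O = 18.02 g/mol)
Moles of CO2 = 220 g ÷ 44.01 g/mol = 4.99886 mol
Mole ratio: 4 mol H2O / 3 mol CO2
Moles of H2O = 4.99886 × (4/3) = 6.66515 mol
Mass of H2O = 6.66515 mol × 18.02 g/mol = 120.1 g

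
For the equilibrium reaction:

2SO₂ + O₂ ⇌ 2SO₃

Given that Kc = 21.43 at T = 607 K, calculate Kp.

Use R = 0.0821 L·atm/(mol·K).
K_p = 0.4300

Δn = (moles gaseous products) − (moles gaseous reactants) = -1
T = 607 K; RT = 0.0821 × 607 = 49.8347
Kp = Kc·(RT)^Δn = 21.43 × (49.8347)^-1 = 21.43 × 0.0200663 = 0.4300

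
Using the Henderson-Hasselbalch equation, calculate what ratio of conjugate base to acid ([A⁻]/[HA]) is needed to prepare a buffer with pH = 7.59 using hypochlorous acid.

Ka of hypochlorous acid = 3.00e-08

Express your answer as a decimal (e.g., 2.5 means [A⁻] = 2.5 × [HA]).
[A⁻]/[HA] = 1.167

pKa = −log(3.00e-08) = 7.5229. pH = pKa + log([A⁻]/[HA]). 7.59 = 7.5229 + log(ratio). log(ratio) = 7.59 − 7.5229 = 0.0671. ratio = 10^(0.0671) = 1.167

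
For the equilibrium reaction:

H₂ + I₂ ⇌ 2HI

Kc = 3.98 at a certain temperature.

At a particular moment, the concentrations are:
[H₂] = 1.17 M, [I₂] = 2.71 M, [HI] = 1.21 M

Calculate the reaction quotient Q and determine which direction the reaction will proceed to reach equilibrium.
Q = 0.462, Q < K, reaction proceeds forward (toward products)

Q = ([HI]^2) / ([H₂] × [I₂])
  = ((1.21)^2) / ((1.17)·(2.71)) = 1.4641/3.1707 = 0.4618
Since Q = 0.4618 < Kc = 3.98, the reaction proceeds forward (toward products) to reach equilibrium.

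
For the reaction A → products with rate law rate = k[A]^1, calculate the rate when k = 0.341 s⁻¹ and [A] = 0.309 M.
0.1054 M/s

rate = k·[A]^1 = 0.341·(0.309)^1 = 0.341·0.309 = 0.1054 M/s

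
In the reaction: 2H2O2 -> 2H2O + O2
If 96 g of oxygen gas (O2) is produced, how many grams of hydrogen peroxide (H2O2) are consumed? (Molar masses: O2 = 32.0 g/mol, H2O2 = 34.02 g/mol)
Moles of O2 = 96 g ÷ 32.0 g/mol = 3 mol
Mole ratio: 2 mol H2O2 / 1 mol O2
Moles of H2O2 = 3 × (2/1) = 6 mol
Mass of H2O2 = 6 mol × 34.02 g/mol = 204.1 g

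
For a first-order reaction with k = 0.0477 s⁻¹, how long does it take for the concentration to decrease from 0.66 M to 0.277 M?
18.20 s

From ln[A] = ln[A]₀ - k·t: t = ln([A]₀/[A])/k = ln(0.66/0.277)/0.0477 = ln(2.3827)/0.0477 = 0.8682/0.0477 = 18.20 s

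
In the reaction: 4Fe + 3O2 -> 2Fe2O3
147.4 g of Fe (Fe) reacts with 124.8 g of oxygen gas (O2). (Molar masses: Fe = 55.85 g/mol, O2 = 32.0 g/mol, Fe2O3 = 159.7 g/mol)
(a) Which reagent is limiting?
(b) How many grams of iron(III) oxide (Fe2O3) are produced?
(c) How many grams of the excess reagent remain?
(a) Fe, (b) 210.7 g, (c) 61.46 g

Moles of Fe = 147.4 g ÷ 55.85 g/mol = 2.63921 mol
Moles of O2 = 124.8 g ÷ 32.0 g/mol = 3.9 mol
Moles ÷ coefficient: Fe: 2.63921/4 = 0.6598, O2: 3.9/3 = 1.3
(a) Fe has the smaller value, so Fe is the limiting reagent.
(b) Moles of Fe2O3 = 2.63921 mol Fe × (2/4) = 1.31961 mol; mass = 1.31961 mol × 159.7 g/mol = 210.7 g
(c) O2 consumed = 2.63921 × (3/4) = 1.97941 mol; remaining = 3.9 − 1.97941 = 1.92059 mol; mass = 1.92059 mol × 32.0 g/mol = 61.46 g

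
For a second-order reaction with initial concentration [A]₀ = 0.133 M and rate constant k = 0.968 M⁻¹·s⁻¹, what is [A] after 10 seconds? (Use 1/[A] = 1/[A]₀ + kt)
0.0581 M

1/[A] = 1/[A]₀ + k·t = 1/0.133 + (0.968)·(10) = 7.5188 + 9.6800 = 17.1988
[A] = 1/17.1988 = 0.0581 M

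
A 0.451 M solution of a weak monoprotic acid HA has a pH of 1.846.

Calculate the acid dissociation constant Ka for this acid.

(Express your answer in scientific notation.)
K_a = 4.65e-04

[H⁺] = 10^(−pH) = 10^(−1.846) = 1.426e-02 M. For HA ⇌ H⁺ + A⁻, Ka = x²/(C − x) = (1.426e-02)²/(0.451 − 1.426e-02) = 4.65e-04.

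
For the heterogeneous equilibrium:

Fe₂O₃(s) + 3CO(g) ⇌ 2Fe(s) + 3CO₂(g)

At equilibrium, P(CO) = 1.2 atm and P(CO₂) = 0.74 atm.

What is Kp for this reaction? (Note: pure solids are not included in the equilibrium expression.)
K_p = 0.235

Solids (Fe₂O₃, Fe) are excluded.
Kp = P(CO₂)³/P(CO)³ = (0.74)³/(1.2)³ = 0.4052/1.728 = 0.235.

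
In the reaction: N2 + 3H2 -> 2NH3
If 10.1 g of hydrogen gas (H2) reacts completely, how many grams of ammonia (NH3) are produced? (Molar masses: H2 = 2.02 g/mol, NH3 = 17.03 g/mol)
Moles of H2 = 10.1 g ÷ 2.02 g/mol = 5 mol
Mole ratio: 2 mol NH3 / 3 mol H2
Moles of NH3 = 5 × (2/3) = 3.33333 mol
Mass of NH3 = 3.33333 mol × 17.03 g/mol = 56.77 g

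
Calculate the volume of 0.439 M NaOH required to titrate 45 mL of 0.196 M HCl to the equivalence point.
V_{base} = 20.1 mL

At equivalence: moles acid = moles base.
moles HCl = 0.196 M × 0.045 L = 0.00882 mol
V_NaOH = 0.00882 mol ÷ 0.439 M = 0.02009 L = 20.1 mL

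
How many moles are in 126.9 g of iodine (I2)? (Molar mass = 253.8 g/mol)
Moles = 126.9 g ÷ 253.8 g/mol = 0.5 mol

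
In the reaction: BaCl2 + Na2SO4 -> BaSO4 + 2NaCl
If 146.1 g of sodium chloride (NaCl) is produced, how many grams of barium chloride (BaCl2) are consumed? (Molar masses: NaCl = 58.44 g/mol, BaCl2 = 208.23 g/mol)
Moles of NaCl = 146.1 g ÷ 58.44 g/mol = 2.5 mol
Mole ratio: 1 mol BaCl2 / 2 mol NaCl
Moles of BaCl2 = 2.5 × (1/2) = 1.25 mol
Mass of BaCl2 = 1.25 mol × 208.23 g/mol = 260.3 g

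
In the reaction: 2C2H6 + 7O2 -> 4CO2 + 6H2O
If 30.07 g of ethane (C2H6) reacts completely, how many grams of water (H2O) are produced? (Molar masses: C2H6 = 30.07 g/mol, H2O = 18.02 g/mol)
Moles of C2H6 = 30.07 g ÷ 30.07 g/mol = 1 mol
Mole ratio: 6 mol H2O / 2 mol C2H6
Moles of H2O = 1 × (6/2) = 3 mol
Mass of H2O = 3 mol × 18.02 g/mol = 54.06 g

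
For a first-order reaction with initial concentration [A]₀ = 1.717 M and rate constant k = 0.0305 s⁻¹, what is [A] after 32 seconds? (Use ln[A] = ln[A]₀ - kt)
0.6470 M

ln[A] = ln[A]₀ - k·t = ln(1.717) - (0.0305)·(32) = 0.5406 - 0.9760 = -0.4354
[A] = e^(-0.4354) = 0.6470 M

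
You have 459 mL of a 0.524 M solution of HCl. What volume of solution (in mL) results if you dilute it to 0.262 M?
Using M₁V₁ = M₂V₂:
0.524 × 459 = 0.262 × V₂
V₂ = (0.524 × 459) / 0.262 = 918 mL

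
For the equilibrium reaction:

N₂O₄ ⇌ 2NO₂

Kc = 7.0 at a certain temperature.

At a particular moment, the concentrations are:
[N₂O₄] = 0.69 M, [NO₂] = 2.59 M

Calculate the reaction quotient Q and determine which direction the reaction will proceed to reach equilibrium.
Q = 9.722, Q > K, reaction proceeds reverse (toward reactants)

Q = ([NO₂]^2) / ([N₂O₄])
  = ((2.59)^2) / ((0.69)) = 6.7081/0.69 = 9.722
Since Q = 9.722 > Kc = 7.0, the reaction proceeds reverse (toward reactants) to reach equilibrium.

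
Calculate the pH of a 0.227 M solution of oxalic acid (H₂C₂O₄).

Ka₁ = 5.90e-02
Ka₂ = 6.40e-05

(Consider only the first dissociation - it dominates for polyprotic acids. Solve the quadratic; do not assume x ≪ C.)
pH = 1.05

x² + Ka₁·x − Ka₁·C = 0 with Ka₁ = 5.90e-02, C = 0.227.
x = (−Ka₁ + √(Ka₁² + 4·Ka₁·C))/2 = 8.9929e-02 M, so pH = 1.05.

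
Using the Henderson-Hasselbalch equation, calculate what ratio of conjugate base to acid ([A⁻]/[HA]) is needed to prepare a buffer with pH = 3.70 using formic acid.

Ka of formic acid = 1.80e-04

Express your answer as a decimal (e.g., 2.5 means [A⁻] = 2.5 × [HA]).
[A⁻]/[HA] = 0.902

pKa = −log(1.80e-04) = 3.7447. pH = pKa + log([A⁻]/[HA]). 3.70 = 3.7447 + log(ratio). log(ratio) = 3.70 − 3.7447 = -0.0447. ratio = 10^(-0.0447) = 0.902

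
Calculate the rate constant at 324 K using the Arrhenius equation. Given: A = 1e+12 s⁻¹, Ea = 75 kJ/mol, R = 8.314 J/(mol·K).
8.09e-01 s⁻¹

k = A·exp(-Ea/(R·T)) = 1e+12·exp(-75000/(8.314·324)) = 1e+12·exp(-27.8424) = 1e+12·8.0949e-13 = 8.09e-01 s⁻¹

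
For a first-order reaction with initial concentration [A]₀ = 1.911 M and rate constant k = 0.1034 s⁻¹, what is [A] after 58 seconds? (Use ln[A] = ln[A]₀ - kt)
0.0048 M

ln[A] = ln[A]₀ - k·t = ln(1.911) - (0.1034)·(58) = 0.6476 - 5.9972 = -5.3496
[A] = e^(-5.3496) = 0.0048 M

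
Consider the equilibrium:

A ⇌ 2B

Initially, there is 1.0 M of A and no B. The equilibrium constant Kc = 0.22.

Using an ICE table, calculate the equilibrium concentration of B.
[B] = 0.417 M

ICE: [A] = 1.0 − x, [B] = 2x.
Kc = (2x)²/(1.0 − x) = 0.22 ⇒ 4x² + 0.22x − 0.22 = 0.
x = (−0.22 + √(0.22² + 4·4·0.22))/(2·4) = (−0.22 + √3.5684)/8 = 0.20863.
[B] = 2x = 0.417 M.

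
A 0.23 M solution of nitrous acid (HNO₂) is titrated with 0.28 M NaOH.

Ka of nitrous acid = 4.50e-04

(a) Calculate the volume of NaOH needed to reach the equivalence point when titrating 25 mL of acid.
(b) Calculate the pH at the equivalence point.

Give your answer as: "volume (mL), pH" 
V = 20.5 mL, pH = 8.22

(a) At equivalence: moles acid = moles base.
moles acid = 0.23 × 0.025 = 0.00575 mol; V_NaOH = 0.00575/0.28 = 0.02054 L = 20.5 mL.
(b) At equivalence, all acid → conjugate base A⁻ at [A⁻] = 0.00575/0.04554 = 0.1263 M.
Kb = Kw/Ka = 1.0e-14/4.50e-04 = 2.222e-11; [OH⁻] = √(Kb·[A⁻]) = 1.675e-06; pOH = 5.78; pH = 14 − pOH = 8.22.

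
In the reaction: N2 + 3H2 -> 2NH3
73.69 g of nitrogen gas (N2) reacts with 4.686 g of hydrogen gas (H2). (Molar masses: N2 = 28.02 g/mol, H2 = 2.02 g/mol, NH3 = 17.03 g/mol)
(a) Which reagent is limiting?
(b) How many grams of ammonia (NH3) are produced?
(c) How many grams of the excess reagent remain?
(a) H2, (b) 26.34 g, (c) 52.02 g

Moles of N2 = 73.69 g ÷ 28.02 g/mol = 2.62991 mol
Moles of H2 = 4.686 g ÷ 2.02 g/mol = 2.3198 mol
Moles ÷ coefficient: N2: 2.62991/1 = 2.63, H2: 2.3198/3 = 0.7733
(a) H2 has the smaller value, so H2 is the limiting reagent.
(b) Moles of NH3 = 2.3198 mol H2 × (2/3) = 1.54653 mol; mass = 1.54653 mol × 17.03 g/mol = 26.34 g
(c) N2 consumed = 2.3198 × (1/3) = 0.773267 mol; remaining = 2.62991 − 0.773267 = 1.85664 mol; mass = 1.85664 mol × 28.02 g/mol = 52.02 g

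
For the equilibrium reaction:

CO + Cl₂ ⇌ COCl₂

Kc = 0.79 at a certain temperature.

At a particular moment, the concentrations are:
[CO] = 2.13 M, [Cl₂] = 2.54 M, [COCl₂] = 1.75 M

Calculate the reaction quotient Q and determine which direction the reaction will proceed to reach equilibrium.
Q = 0.323, Q < K, reaction proceeds forward (toward products)

Q = ([COCl₂]) / ([CO] × [Cl₂])
  = ((1.75)) / ((2.13)·(2.54)) = 1.75/5.4102 = 0.3235
Since Q = 0.3235 < Kc = 0.79, the reaction proceeds forward (toward products) to reach equilibrium.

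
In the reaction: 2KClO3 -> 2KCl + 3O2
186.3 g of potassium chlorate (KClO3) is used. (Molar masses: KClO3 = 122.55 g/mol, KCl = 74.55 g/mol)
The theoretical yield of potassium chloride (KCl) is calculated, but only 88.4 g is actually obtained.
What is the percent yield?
Moles of KClO3 = 186.3 g ÷ 122.55 g/mol = 1.5202 mol
Mole ratio: 2 mol KCl / 2 mol KClO3
Moles of KCl = 1.5202 × (2/2) = 1.5202 mol
Theoretical yield = 1.5202 mol × 74.55 g/mol = 113.33 g
Actual yield = 88.4 g
Percent yield = (88.4 / 113.33) × 100% = 78.0%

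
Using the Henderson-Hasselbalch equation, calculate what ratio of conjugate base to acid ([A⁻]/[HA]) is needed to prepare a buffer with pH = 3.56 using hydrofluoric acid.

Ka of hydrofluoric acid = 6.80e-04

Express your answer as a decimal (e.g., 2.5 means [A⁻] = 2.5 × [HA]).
[A⁻]/[HA] = 2.469

pKa = −log(6.80e-04) = 3.1675. pH = pKa + log([A⁻]/[HA]). 3.56 = 3.1675 + log(ratio). log(ratio) = 3.56 − 3.1675 = 0.3925. ratio = 10^(0.3925) = 2.469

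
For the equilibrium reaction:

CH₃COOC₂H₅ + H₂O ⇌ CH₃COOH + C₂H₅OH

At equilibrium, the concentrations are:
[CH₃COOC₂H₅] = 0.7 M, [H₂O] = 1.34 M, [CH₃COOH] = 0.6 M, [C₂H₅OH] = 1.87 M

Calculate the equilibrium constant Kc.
K_c = 1.1962

Kc = ([CH₃COOH] × [C₂H₅OH]) / ([CH₃COOC₂H₅] × [H₂O])
   = ((0.6)·(1.87)) / ((0.7)·(1.34))
   = 1.122 / 0.938 = 1.1962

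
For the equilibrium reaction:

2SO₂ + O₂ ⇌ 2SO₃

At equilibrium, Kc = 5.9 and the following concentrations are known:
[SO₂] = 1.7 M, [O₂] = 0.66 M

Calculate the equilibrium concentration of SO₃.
[SO₃] = 3.3546 M

Kc = ([SO₃]^2) / ([SO₂]^2 × [O₂]) = 5.9
[SO₃]^2 = Kc · (reactant terms)/(other product terms) = 5.9 · 1.9074 / 1 = 11.254
[SO₃] = (11.254)^(1/2) = 3.3546 M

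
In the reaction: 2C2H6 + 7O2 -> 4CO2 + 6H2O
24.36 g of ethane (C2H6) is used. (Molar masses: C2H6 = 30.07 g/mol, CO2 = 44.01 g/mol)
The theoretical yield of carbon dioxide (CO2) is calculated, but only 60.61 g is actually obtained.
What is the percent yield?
Moles of C2H6 = 24.36 g ÷ 30.07 g/mol = 0.81011 mol
Mole ratio: 4 mol CO2 / 2 mol C2H6
Moles of CO2 = 0.81011 × (4/2) = 1.62022 mol
Theoretical yield = 1.62022 mol × 44.01 g/mol = 71.306 g
Actual yield = 60.61 g
Percent yield = (60.61 / 71.306) × 100% = 85.0%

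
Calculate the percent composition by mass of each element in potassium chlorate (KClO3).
K: 31.91%, Cl: 28.93%, O: 39.17%

Molar mass of KClO3 = 122.55 g/mol
% K = (1 × 39.1) / 122.55 × 100% = 39.1 / 122.55 × 100% = 31.91%
% Cl = (1 × 35.45) / 122.55 × 100% = 35.45 / 122.55 × 100% = 28.93%
% O = (3 × 16.0) / 122.55 × 100% = 48 / 122.55 × 100% = 39.17%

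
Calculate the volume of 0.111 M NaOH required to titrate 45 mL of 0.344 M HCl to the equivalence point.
V_{base} = 139.5 mL

At equivalence: moles acid = moles base.
moles HCl = 0.344 M × 0.045 L = 0.01548 mol
V_NaOH = 0.01548 mol ÷ 0.111 M = 0.1395 L = 139.5 mL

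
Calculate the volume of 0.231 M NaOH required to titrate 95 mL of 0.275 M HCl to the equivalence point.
V_{base} = 113.1 mL

At equivalence: moles acid = moles base.
moles HCl = 0.275 M × 0.095 L = 0.026125 mol
V_NaOH = 0.026125 mol ÷ 0.231 M = 0.1131 L = 113.1 mL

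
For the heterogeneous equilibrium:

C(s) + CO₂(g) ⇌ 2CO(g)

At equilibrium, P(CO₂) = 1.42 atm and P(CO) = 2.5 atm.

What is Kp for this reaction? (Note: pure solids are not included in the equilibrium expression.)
K_p = 4.401

Solid C is excluded.
Kp = P(CO)²/P(CO₂) = (2.5)²/1.42 = 6.25/1.42 = 4.401.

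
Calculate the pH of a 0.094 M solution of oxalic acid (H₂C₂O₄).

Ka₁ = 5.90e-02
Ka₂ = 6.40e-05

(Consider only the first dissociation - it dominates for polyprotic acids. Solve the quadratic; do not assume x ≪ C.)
pH = 1.30

x² + Ka₁·x − Ka₁·C = 0 with Ka₁ = 5.90e-02, C = 0.094.
x = (−Ka₁ + √(Ka₁² + 4·Ka₁·C))/2 = 5.0601e-02 M, so pH = 1.30.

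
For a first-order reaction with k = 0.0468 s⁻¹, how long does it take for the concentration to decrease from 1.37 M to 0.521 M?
20.66 s

From ln[A] = ln[A]₀ - k·t: t = ln([A]₀/[A])/k = ln(1.37/0.521)/0.0468 = ln(2.6296)/0.0468 = 0.9668/0.0468 = 20.66 s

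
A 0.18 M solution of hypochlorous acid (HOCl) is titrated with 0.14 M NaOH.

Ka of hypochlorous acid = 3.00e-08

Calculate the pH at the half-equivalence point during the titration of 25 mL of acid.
pH = pKa = 7.52

At the half-equivalence point, [HA] = [A⁻], so by Henderson–Hasselbalch pH = pKa + log(1) = pKa.
pKa = −log(3.00e-08) = 7.52.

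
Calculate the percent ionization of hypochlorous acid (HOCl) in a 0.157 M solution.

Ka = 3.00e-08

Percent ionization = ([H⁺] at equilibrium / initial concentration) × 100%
Percent ionization = 0.0437%

Let x = [H⁺]. Ka = x²/(C - x) ⇒ x² + (3.00e-08)x - (3.00e-08)(0.157) = 0. x = 6.8614e-05. Percent = (6.8614e-05/0.157) × 100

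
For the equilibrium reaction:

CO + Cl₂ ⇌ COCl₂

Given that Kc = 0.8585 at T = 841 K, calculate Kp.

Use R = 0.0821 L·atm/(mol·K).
K_p = 0.0124

Δn = (moles gaseous products) − (moles gaseous reactants) = -1
T = 841 K; RT = 0.0821 × 841 = 69.0461
Kp = Kc·(RT)^Δn = 0.8585 × (69.0461)^-1 = 0.8585 × 0.0144831 = 0.0124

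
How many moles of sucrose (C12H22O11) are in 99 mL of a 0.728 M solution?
Moles = Molarity × Volume (L)
Moles = 0.728 M × 0.099 L = 0.07207 mol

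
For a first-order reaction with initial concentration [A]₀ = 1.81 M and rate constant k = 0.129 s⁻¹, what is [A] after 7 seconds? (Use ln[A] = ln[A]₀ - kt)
0.7337 M

ln[A] = ln[A]₀ - k·t = ln(1.81) - (0.129)·(7) = 0.5933 - 0.9030 = -0.3097
[A] = e^(-0.3097) = 0.7337 M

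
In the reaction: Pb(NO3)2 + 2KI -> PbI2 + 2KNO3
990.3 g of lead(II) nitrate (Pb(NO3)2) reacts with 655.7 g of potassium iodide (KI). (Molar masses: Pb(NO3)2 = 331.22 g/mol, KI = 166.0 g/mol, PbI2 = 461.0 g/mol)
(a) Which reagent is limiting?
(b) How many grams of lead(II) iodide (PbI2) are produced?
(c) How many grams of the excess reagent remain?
(a) KI, (b) 910.5 g, (c) 336.1 g

Moles of Pb(NO3)2 = 990.3 g ÷ 331.22 g/mol = 2.98986 mol
Moles of KI = 655.7 g ÷ 166.0 g/mol = 3.95 mol
Moles ÷ coefficient: Pb(NO3)2: 2.98986/1 = 2.99, KI: 3.95/2 = 1.975
(a) KI has the smaller value, so KI is the limiting reagent.
(b) Moles of PbI2 = 3.95 mol KI × (1/2) = 1.975 mol; mass = 1.975 mol × 461.0 g/mol = 910.5 g
(c) Pb(NO3)2 consumed = 3.95 × (1/2) = 1.975 mol; remaining = 2.98986 − 1.975 = 1.01486 mol; mass = 1.01486 mol × 331.22 g/mol = 336.1 g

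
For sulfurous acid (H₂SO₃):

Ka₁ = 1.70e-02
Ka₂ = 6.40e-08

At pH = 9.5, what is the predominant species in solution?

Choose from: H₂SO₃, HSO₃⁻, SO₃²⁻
SO₃²⁻

pKa1 = 1.77, pKa2 = 7.19. Each pKa is the crossover between adjacent species; pH = 9.5 lies in the region where SO₃²⁻ predominates.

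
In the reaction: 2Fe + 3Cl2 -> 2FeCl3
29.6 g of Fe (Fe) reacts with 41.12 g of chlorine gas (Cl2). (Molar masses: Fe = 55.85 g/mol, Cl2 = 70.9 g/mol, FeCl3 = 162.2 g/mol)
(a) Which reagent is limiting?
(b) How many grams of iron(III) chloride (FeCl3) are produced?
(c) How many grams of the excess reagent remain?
(a) Cl2, (b) 62.71 g, (c) 8.006 g

Moles of Fe = 29.6 g ÷ 55.85 g/mol = 0.529991 mol
Moles of Cl2 = 41.12 g ÷ 70.9 g/mol = 0.579972 mol
Moles ÷ coefficient: Fe: 0.529991/2 = 0.265, Cl2: 0.579972/3 = 0.1933
(a) Cl2 has the smaller value, so Cl2 is the limiting reagent.
(b) Moles of FeCl3 = 0.579972 mol Cl2 × (2/3) = 0.386648 mol; mass = 0.386648 mol × 162.2 g/mol = 62.71 g
(c) Fe consumed = 0.579972 × (2/3) = 0.386648 mol; remaining = 0.529991 − 0.386648 = 0.143343 mol; mass = 0.143343 mol × 55.85 g/mol = 8.006 g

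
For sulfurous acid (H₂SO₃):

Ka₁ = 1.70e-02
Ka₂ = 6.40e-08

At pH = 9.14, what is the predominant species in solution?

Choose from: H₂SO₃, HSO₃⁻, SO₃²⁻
SO₃²⁻

pKa1 = 1.77, pKa2 = 7.19. Each pKa is the crossover between adjacent species; pH = 9.14 lies in the region where SO₃²⁻ predominates.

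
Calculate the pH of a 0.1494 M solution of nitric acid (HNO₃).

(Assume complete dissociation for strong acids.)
pH = 0.83

[H⁺] = 0.1494 M for strong acid. pH = -log[H⁺] = -log(0.1494)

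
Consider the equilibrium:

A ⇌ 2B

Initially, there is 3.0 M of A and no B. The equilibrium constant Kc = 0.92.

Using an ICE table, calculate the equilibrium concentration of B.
[B] = 1.447 M

ICE: [A] = 3.0 − x, [B] = 2x.
Kc = (2x)²/(3.0 − x) = 0.92 ⇒ 4x² + 0.92x − 2.76 = 0.
x = (−0.92 + √(0.92² + 4·4·2.76))/(2·4) = (−0.92 + √45.006)/8 = 0.72359.
[B] = 2x = 1.447 M.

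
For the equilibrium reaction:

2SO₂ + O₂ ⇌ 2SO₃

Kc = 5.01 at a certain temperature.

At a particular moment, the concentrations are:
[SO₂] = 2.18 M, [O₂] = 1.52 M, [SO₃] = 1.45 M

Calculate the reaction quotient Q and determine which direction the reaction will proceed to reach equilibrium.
Q = 0.291, Q < K, reaction proceeds forward (toward products)

Q = ([SO₃]^2) / ([SO₂]^2 × [O₂])
  = ((1.45)^2) / ((2.18)^2·(1.52)) = 2.1025/7.2236 = 0.2911
Since Q = 0.2911 < Kc = 5.01, the reaction proceeds forward (toward products) to reach equilibrium.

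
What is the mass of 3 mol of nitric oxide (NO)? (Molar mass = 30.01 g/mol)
Mass = 3 mol × 30.01 g/mol = 90.03 g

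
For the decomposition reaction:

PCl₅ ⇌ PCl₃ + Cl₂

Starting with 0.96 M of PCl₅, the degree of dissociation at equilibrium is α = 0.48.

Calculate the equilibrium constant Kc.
K_c = 0.4254

x = α·[A]₀ = 0.48 × 0.96 = 0.4608 M dissociated.
At eq: [PCl₅] = 0.96 − 0.4608 = 0.4992 M; [PCl₃] = [Cl₂] = x = 0.4608 M.
Kc = [PCl₃][Cl₂]/[PCl₅] = (0.4608)²/0.4992 = 0.4254.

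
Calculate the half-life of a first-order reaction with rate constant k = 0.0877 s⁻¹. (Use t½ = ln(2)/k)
7.90 s

t½ = ln(2)/k = 0.6931/0.0877 = 7.90 s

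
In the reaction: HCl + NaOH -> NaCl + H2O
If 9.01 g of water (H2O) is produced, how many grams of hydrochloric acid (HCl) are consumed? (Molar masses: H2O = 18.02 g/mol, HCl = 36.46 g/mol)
Moles of H2O = 9.01 g ÷ 18.02 g/mol = 0.5 mol
Mole ratio: 1 mol HCl / 1 mol H2O
Moles of HCl = 0.5 × (1/1) = 0.5 mol
Mass of HCl = 0.5 mol × 36.46 g/mol = 18.23 g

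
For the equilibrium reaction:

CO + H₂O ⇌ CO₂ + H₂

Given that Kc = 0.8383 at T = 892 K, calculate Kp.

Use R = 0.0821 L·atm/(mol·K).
K_p = 0.8383

Δn = (moles gaseous products) − (moles gaseous reactants) = 0
T = 892 K; RT = 0.0821 × 892 = 73.2332
Kp = Kc·(RT)^Δn = 0.8383 × (73.2332)^0 = 0.8383 × 1 = 0.8383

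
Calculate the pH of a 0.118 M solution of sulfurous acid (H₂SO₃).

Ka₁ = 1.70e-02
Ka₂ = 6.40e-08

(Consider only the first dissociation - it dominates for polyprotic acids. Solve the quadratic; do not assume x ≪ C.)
pH = 1.43

x² + Ka₁·x − Ka₁·C = 0 with Ka₁ = 1.70e-02, C = 0.118.
x = (−Ka₁ + √(Ka₁² + 4·Ka₁·C))/2 = 3.7088e-02 M, so pH = 1.43.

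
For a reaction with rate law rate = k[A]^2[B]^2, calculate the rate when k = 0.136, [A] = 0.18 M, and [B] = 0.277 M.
0.0003381 M/s

rate = k·[A]^2·[B]^2 = 0.136·(0.18)^2·(0.277)^2 = 0.136·0.0324·0.076729 = 0.0003381 M/s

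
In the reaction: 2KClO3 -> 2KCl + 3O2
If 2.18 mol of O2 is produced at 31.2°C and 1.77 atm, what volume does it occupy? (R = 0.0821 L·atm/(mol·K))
T = 31.2°C + 273.15 = 304.35 K
V = nRT/P = (2.18 × 0.0821 × 304.35) / 1.77
V = 30.78 L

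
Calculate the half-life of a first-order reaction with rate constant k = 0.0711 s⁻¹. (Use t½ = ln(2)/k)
9.75 s

t½ = ln(2)/k = 0.6931/0.0711 = 9.75 s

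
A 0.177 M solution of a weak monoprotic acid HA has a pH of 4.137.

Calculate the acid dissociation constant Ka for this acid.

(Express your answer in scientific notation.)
K_a = 3.01e-08

[H⁺] = 10^(−pH) = 10^(−4.137) = 7.295e-05 M. For HA ⇌ H⁺ + A⁻, Ka = x²/(C − x) = (7.295e-05)²/(0.177 − 7.295e-05) = 3.01e-08.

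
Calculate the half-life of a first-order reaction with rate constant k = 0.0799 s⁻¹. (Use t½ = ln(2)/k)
8.68 s

t½ = ln(2)/k = 0.6931/0.0799 = 8.68 s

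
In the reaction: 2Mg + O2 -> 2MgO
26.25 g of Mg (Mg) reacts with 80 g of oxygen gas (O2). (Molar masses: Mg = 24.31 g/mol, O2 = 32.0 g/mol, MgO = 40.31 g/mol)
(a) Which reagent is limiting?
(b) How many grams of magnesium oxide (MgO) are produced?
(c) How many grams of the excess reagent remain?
(a) Mg, (b) 43.53 g, (c) 62.72 g

Moles of Mg = 26.25 g ÷ 24.31 g/mol = 1.0798 mol
Moles of O2 = 80 g ÷ 32.0 g/mol = 2.5 mol
Moles ÷ coefficient: Mg: 1.0798/2 = 0.5399, O2: 2.5/1 = 2.5
(a) Mg has the smaller value, so Mg is the limiting reagent.
(b) Moles of MgO = 1.0798 mol Mg × (2/2) = 1.0798 mol; mass = 1.0798 mol × 40.31 g/mol = 43.53 g
(c) O2 consumed = 1.0798 × (1/2) = 0.539901 mol; remaining = 2.5 − 0.539901 = 1.9601 mol; mass = 1.9601 mol × 32.0 g/mol = 62.72 g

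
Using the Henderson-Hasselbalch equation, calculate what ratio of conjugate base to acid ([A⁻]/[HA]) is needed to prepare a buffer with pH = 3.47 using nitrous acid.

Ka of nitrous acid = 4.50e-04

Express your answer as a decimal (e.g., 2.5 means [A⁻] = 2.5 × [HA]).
[A⁻]/[HA] = 1.328

pKa = −log(4.50e-04) = 3.3468. pH = pKa + log([A⁻]/[HA]). 3.47 = 3.3468 + log(ratio). log(ratio) = 3.47 − 3.3468 = 0.1232. ratio = 10^(0.1232) = 1.328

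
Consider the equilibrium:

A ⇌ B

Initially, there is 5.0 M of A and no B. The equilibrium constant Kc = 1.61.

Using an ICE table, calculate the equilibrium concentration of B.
[B] = 3.084 M

ICE: [A] = 5.0 − x, [B] = x.
Kc = x/(5.0 − x) = 1.61 ⇒ x = 1.61·5.0/(1 + 1.61) = 8.05/2.61 = 3.084.
[B] = x = 3.084 M.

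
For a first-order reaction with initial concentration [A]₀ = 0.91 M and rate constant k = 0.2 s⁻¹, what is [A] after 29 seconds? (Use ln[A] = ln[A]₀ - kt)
0.0028 M

ln[A] = ln[A]₀ - k·t = ln(0.91) - (0.2)·(29) = -0.0943 - 5.8000 = -5.8943
[A] = e^(-5.8943) = 0.0028 M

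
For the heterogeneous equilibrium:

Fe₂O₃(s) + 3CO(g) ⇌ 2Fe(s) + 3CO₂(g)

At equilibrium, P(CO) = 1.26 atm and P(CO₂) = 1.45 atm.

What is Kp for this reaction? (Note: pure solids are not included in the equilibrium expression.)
K_p = 1.524

Solids (Fe₂O₃, Fe) are excluded.
Kp = P(CO₂)³/P(CO)³ = (1.45)³/(1.26)³ = 3.049/2 = 1.524.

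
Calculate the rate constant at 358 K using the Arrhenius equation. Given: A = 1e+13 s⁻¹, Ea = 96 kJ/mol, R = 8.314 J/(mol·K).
9.83e-02 s⁻¹

k = A·exp(-Ea/(R·T)) = 1e+13·exp(-96000/(8.314·358)) = 1e+13·exp(-32.2536) = 1e+13·9.8274e-15 = 9.83e-02 s⁻¹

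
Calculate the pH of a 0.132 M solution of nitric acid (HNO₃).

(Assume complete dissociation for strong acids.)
pH = 0.88

[H⁺] = 0.132 M for strong acid. pH = -log[H⁺] = -log(0.132)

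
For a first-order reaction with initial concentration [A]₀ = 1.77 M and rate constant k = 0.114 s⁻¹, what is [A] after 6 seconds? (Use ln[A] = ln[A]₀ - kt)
0.8931 M

ln[A] = ln[A]₀ - k·t = ln(1.77) - (0.114)·(6) = 0.5710 - 0.6840 = -0.1130
[A] = e^(-0.1130) = 0.8931 M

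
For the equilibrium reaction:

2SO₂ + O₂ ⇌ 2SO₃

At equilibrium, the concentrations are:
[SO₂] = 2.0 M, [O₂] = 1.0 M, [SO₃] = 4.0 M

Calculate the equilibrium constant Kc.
K_c = 4.0000

Kc = ([SO₃]^2) / ([SO₂]^2 × [O₂])
   = ((4.0)^2) / ((2.0)^2·(1.0))
   = 16 / 4 = 4.0000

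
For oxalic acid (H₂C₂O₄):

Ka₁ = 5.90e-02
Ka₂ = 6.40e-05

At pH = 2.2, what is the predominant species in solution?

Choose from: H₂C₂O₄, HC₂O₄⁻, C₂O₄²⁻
HC₂O₄⁻

pKa1 = 1.23, pKa2 = 4.19. Each pKa is the crossover between adjacent species; pH = 2.2 lies in the region where HC₂O₄⁻ predominates.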